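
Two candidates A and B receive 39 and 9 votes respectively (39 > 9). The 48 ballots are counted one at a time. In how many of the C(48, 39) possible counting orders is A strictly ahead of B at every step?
Strict-lead orderings = 1048191650

Total orderings of the 48 votes with 39 for A: C(48, 39) = 1677106640. By the Bertrand ballot formula (Cycle Lemma / reflection principle), the number of orderings in which A is strictly ahead of B throughout is (p − q)/(p + q) · C(p + q, p) = (39 − 9)/(39 + 9) · 1677106640 = 1048191650.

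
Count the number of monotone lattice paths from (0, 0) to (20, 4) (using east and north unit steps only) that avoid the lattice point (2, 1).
Number of paths = 6636

Total paths from (0, 0) to (20, 4): C(24, 20) = 10626. Paths through (2, 1): (paths (0, 0) → (2, 1)) × (paths (2, 1) → (20, 4)) = C(3, 2) · C(21, 18) = 3 · 1330 = 3990. Avoidance count = 10626 − 3990 = 6636.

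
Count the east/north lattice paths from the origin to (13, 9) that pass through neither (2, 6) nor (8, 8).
Number of paths = 414712

Inclusion–exclusion. Total paths: C(22, 13) = 497420. Through P₁: C(8, 2)·C(14, 11) = 10192. Through P₂: C(16, 8)·C(6, 5) = 77220. Since P₁ is strictly southwest of P₂, a monotone path through both must visit P₁ then P₂; paths through both = C(8, 2)·C(8, 6)·C(6, 5) = 4704. Avoid both = 497420 − 10192 − 77220 + 4704 = 414712.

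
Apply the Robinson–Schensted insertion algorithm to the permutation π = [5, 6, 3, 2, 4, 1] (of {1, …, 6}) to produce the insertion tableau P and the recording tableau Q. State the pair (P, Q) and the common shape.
P = [1, 4] / [2, 6] / [3] / [5];  Q = [1, 2] / [3, 5] / [4] / [6];  common shape = (2, 2, 1, 1)

Row-insert the values π_1, π_2, … into P one at a time, bumping the leftmost entry strictly greater than the inserted value down to the next row. The recording tableau Q records, in position (i, j), the step at which that cell was added to P.
  Insert 5 (step 1): P = [5];  Q = [1]
  Insert 6 (step 2): P = [5, 6];  Q = [1, 2]
  Insert 3 (step 3): P = [3, 6] / [5];  Q = [1, 2] / [3]
  Insert 2 (step 4): P = [2, 6] / [3] / [5];  Q = [1, 2] / [3] / [4]
  Insert 4 (step 5): P = [2, 4] / [3, 6] / [5];  Q = [1, 2] / [3, 5] / [4]
  Insert 1 (step 6): P = [1, 4] / [2, 6] / [3] / [5];  Q = [1, 2] / [3, 5] / [4] / [6]
Final shape: (2, 2, 1, 1).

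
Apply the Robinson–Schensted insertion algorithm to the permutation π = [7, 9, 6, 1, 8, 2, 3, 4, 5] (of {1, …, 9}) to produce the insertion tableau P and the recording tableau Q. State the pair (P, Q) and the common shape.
P = [1, 2, 3, 4, 5] / [6, 8] / [7, 9];  Q = [1, 2, 7, 8, 9] / [3, 5] / [4, 6];  common shape = (5, 2, 2)

Row-insert the values π_1, π_2, … into P one at a time, bumping the leftmost entry strictly greater than the inserted value down to the next row. The recording tableau Q records, in position (i, j), the step at which that cell was added to P.
  Insert 7 (step 1): P = [7];  Q = [1]
  Insert 9 (step 2): P = [7, 9];  Q = [1, 2]
  Insert 6 (step 3): P = [6, 9] / [7];  Q = [1, 2] / [3]
  Insert 1 (step 4): P = [1, 9] / [6] / [7];  Q = [1, 2] / [3] / [4]
  Insert 8 (step 5): P = [1, 8] / [6, 9] / [7];  Q = [1, 2] / [3, 5] / [4]
  Insert 2 (step 6): P = [1, 2] / [6, 8] / [7, 9];  Q = [1, 2] / [3, 5] / [4, 6]
  Insert 3 (step 7): P = [1, 2, 3] / [6, 8] / [7, 9];  Q = [1, 2, 7] / [3, 5] / [4, 6]
  Insert 4 (step 8): P = [1, 2, 3, 4] / [6, 8] / [7, 9];  Q = [1, 2, 7, 8] / [3, 5] / [4, 6]
  Insert 5 (step 9): P = [1, 2, 3, 4, 5] / [6, 8] / [7, 9];  Q = [1, 2, 7, 8, 9] / [3, 5] / [4, 6]
Final shape: (5, 2, 2).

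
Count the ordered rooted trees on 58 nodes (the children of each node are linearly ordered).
C_57 = 26700952856774851904245220912664

These ordered rooted trees are counted by the Catalan number C_n = (1/(n + 1)) · C(2n, n). For n = 57: C_57 = (1/58) · C(114, 57) = 1548655265692941410446222812934512/58 = 26700952856774851904245220912664.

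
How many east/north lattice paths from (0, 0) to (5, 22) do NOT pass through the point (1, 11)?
Number of paths = 64350

Total paths from (0, 0) to (5, 22): C(27, 5) = 80730. Paths through (1, 11): (paths (0, 0) → (1, 11)) × (paths (1, 11) → (5, 22)) = C(12, 1) · C(15, 4) = 12 · 1365 = 16380. Avoidance count = 80730 − 16380 = 64350.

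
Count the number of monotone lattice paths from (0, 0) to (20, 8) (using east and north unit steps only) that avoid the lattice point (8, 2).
Number of paths = 2272725

Total paths from (0, 0) to (20, 8): C(28, 20) = 3108105. Paths through (8, 2): (paths (0, 0) → (8, 2)) × (paths (8, 2) → (20, 8)) = C(10, 8) · C(18, 12) = 45 · 18564 = 835380. Avoidance count = 3108105 − 835380 = 2272725.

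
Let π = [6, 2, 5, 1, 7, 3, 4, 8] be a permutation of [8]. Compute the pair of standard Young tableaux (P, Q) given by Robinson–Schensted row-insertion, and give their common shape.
P = [1, 3, 4, 8] / [2, 5, 7] / [6];  Q = [1, 3, 5, 8] / [2, 6, 7] / [4];  common shape = (4, 3, 1)

Row-insert the values π_1, π_2, … into P one at a time, bumping the leftmost entry strictly greater than the inserted value down to the next row. The recording tableau Q records, in position (i, j), the step at which that cell was added to P.
  Insert 6 (step 1): P = [6];  Q = [1]
  Insert 2 (step 2): P = [2] / [6];  Q = [1] / [2]
  Insert 5 (step 3): P = [2, 5] / [6];  Q = [1, 3] / [2]
  Insert 1 (step 4): P = [1, 5] / [2] / [6];  Q = [1, 3] / [2] / [4]
  Insert 7 (step 5): P = [1, 5, 7] / [2] / [6];  Q = [1, 3, 5] / [2] / [4]
  Insert 3 (step 6): P = [1, 3, 7] / [2, 5] / [6];  Q = [1, 3, 5] / [2, 6] / [4]
  Insert 4 (step 7): P = [1, 3, 4] / [2, 5, 7] / [6];  Q = [1, 3, 5] / [2, 6, 7] / [4]
  Insert 8 (step 8): P = [1, 3, 4, 8] / [2, 5, 7] / [6];  Q = [1, 3, 5, 8] / [2, 6, 7] / [4]
Final shape: (4, 3, 1).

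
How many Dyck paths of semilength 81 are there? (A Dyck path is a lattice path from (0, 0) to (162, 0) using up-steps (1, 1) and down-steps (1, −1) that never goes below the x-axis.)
C_81 = 4462290049988320482463241297506133183499654740

These Dyck paths are counted by the Catalan number C_n = (1/(n + 1)) · C(2n, n). For n = 81: C_81 = (1/82) · C(162, 81) = 365907784099042279561985786395502921046971688680/82 = 4462290049988320482463241297506133183499654740.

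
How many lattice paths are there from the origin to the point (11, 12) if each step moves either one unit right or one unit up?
Number of paths = 1352078

A monotone lattice path from (0, 0) to (11, 12) consists of 11 east steps and 12 north steps in some order, so it is determined by which 11 of the 23 steps are east. The count is C(23, 11) = 1352078.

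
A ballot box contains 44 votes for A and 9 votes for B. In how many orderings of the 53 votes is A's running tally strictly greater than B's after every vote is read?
Strict-lead orderings = 2926537250

Total orderings of the 53 votes with 44 for A: C(53, 44) = 4431613550. By the Bertrand ballot formula (Cycle Lemma / reflection principle), the number of orderings in which A is strictly ahead of B throughout is (p − q)/(p + q) · C(p + q, p) = (44 − 9)/(44 + 9) · 4431613550 = 2926537250.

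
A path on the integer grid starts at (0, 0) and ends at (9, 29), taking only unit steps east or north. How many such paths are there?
Number of paths = 163011640

A monotone lattice path from (0, 0) to (9, 29) consists of 9 east steps and 29 north steps in some order, so it is determined by which 9 of the 38 steps are east. The count is C(38, 9) = 163011640.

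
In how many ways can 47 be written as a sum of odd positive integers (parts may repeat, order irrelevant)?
p_odd(47) = 2590

Enumerate partitions using only odd parts via the recurrence o(n, m) = o(n, m−2) + o(n−m, m) over odd m, starting from the largest odd part ≤ n. This gives p_odd(47) = 2590. (Euler's theorem: equals the count of distinct-part partitions.)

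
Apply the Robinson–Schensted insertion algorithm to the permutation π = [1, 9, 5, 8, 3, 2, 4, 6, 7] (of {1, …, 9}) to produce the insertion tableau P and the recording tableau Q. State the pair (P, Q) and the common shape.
P = [1, 2, 4, 6, 7] / [3, 8] / [5] / [9];  Q = [1, 2, 4, 8, 9] / [3, 7] / [5] / [6];  common shape = (5, 2, 1, 1)

Row-insert the values π_1, π_2, … into P one at a time, bumping the leftmost entry strictly greater than the inserted value down to the next row. The recording tableau Q records, in position (i, j), the step at which that cell was added to P.
  Insert 1 (step 1): P = [1];  Q = [1]
  Insert 9 (step 2): P = [1, 9];  Q = [1, 2]
  Insert 5 (step 3): P = [1, 5] / [9];  Q = [1, 2] / [3]
  Insert 8 (step 4): P = [1, 5, 8] / [9];  Q = [1, 2, 4] / [3]
  Insert 3 (step 5): P = [1, 3, 8] / [5] / [9];  Q = [1, 2, 4] / [3] / [5]
  Insert 2 (step 6): P = [1, 2, 8] / [3] / [5] / [9];  Q = [1, 2, 4] / [3] / [5] / [6]
  Insert 4 (step 7): P = [1, 2, 4] / [3, 8] / [5] / [9];  Q = [1, 2, 4] / [3, 7] / [5] / [6]
  Insert 6 (step 8): P = [1, 2, 4, 6] / [3, 8] / [5] / [9];  Q = [1, 2, 4, 8] / [3, 7] / [5] / [6]
  Insert 7 (step 9): P = [1, 2, 4, 6, 7] / [3, 8] / [5] / [9];  Q = [1, 2, 4, 8, 9] / [3, 7] / [5] / [6]
Final shape: (5, 2, 1, 1).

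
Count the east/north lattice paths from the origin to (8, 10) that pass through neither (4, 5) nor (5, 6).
Number of paths = 20532

Inclusion–exclusion. Total paths: C(18, 8) = 43758. Through P₁: C(9, 4)·C(9, 4) = 15876. Through P₂: C(11, 5)·C(7, 3) = 16170. Since P₁ is strictly southwest of P₂, a monotone path through both must visit P₁ then P₂; paths through both = C(9, 4)·C(2, 1)·C(7, 3) = 8820. Avoid both = 43758 − 15876 − 16170 + 8820 = 20532.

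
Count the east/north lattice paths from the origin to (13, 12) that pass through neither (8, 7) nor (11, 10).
Number of paths = 2234584

Inclusion–exclusion. Total paths: C(25, 13) = 5200300. Through P₁: C(15, 8)·C(10, 5) = 1621620. Through P₂: C(21, 11)·C(4, 2) = 2116296. Since P₁ is strictly southwest of P₂, a monotone path through both must visit P₁ then P₂; paths through both = C(15, 8)·C(6, 3)·C(4, 2) = 772200. Avoid both = 5200300 − 1621620 − 2116296 + 772200 = 2234584.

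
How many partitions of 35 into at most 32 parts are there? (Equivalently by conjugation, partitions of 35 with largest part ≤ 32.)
p(35, parts ≤ 32) = 14879

Use the recurrence p(n, m) = p(n, m−1) + p(n−m, m): either the largest part is < m (count p(n, m−1)) or the largest part is exactly m (remove one copy of m, count p(n−m, m)). With p(0, ·) = 1 this gives p(35, parts ≤ 32) = 14879. (By conjugating Young diagrams, this also counts partitions of 35 into at most 32 parts.)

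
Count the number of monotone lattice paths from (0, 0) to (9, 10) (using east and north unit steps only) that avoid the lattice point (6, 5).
Number of paths = 66506

Total paths from (0, 0) to (9, 10): C(19, 9) = 92378. Paths through (6, 5): (paths (0, 0) → (6, 5)) × (paths (6, 5) → (9, 10)) = C(11, 6) · C(8, 3) = 462 · 56 = 25872. Avoidance count = 92378 − 25872 = 66506.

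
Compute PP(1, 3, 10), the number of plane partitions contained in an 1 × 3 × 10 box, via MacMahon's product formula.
PP(1, 3, 10) = 286

Evaluate the triple product over i = 1..1, j = 1..3, k = 1..10. The factors are (2/1) · (3/2) · (4/3) · (5/4) · (6/5) · (7/6) · (8/7) · (9/8) · … (30 factors total). The numerators and denominators telescope so the product is an integer; carrying out the multiplication exactly gives PP(1, 3, 10) = 286.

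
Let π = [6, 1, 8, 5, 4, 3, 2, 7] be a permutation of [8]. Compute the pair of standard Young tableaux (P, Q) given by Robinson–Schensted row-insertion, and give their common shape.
P = [1, 2, 7] / [3, 8] / [4] / [5] / [6];  Q = [1, 3, 8] / [2, 4] / [5] / [6] / [7];  common shape = (3, 2, 1, 1, 1)

Row-insert the values π_1, π_2, … into P one at a time, bumping the leftmost entry strictly greater than the inserted value down to the next row. The recording tableau Q records, in position (i, j), the step at which that cell was added to P.
  Insert 6 (step 1): P = [6];  Q = [1]
  Insert 1 (step 2): P = [1] / [6];  Q = [1] / [2]
  Insert 8 (step 3): P = [1, 8] / [6];  Q = [1, 3] / [2]
  Insert 5 (step 4): P = [1, 5] / [6, 8];  Q = [1, 3] / [2, 4]
  Insert 4 (step 5): P = [1, 4] / [5, 8] / [6];  Q = [1, 3] / [2, 4] / [5]
  Insert 3 (step 6): P = [1, 3] / [4, 8] / [5] / [6];  Q = [1, 3] / [2, 4] / [5] / [6]
  Insert 2 (step 7): P = [1, 2] / [3, 8] / [4] / [5] / [6];  Q = [1, 3] / [2, 4] / [5] / [6] / [7]
  Insert 7 (step 8): P = [1, 2, 7] / [3, 8] / [4] / [5] / [6];  Q = [1, 3, 8] / [2, 4] / [5] / [6] / [7]
Final shape: (3, 2, 1, 1, 1).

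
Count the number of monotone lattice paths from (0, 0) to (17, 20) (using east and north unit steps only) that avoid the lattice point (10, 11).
Number of paths = 11870297670

Total paths from (0, 0) to (17, 20): C(37, 17) = 15905368710. Paths through (10, 11): (paths (0, 0) → (10, 11)) × (paths (10, 11) → (17, 20)) = C(21, 10) · C(16, 7) = 352716 · 11440 = 4035071040. Avoidance count = 15905368710 − 4035071040 = 11870297670.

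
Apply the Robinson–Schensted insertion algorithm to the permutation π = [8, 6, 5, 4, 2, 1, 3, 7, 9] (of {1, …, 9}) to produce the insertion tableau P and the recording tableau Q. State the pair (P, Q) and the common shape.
P = [1, 3, 7, 9] / [2] / [4] / [5] / [6] / [8];  Q = [1, 7, 8, 9] / [2] / [3] / [4] / [5] / [6];  common shape = (4, 1, 1, 1, 1, 1)

Row-insert the values π_1, π_2, … into P one at a time, bumping the leftmost entry strictly greater than the inserted value down to the next row. The recording tableau Q records, in position (i, j), the step at which that cell was added to P.
  Insert 8 (step 1): P = [8];  Q = [1]
  Insert 6 (step 2): P = [6] / [8];  Q = [1] / [2]
  Insert 5 (step 3): P = [5] / [6] / [8];  Q = [1] / [2] / [3]
  Insert 4 (step 4): P = [4] / [5] / [6] / [8];  Q = [1] / [2] / [3] / [4]
  Insert 2 (step 5): P = [2] / [4] / [5] / [6] / [8];  Q = [1] / [2] / [3] / [4] / [5]
  Insert 1 (step 6): P = [1] / [2] / [4] / [5] / [6] / [8];  Q = [1] / [2] / [3] / [4] / [5] / [6]
  Insert 3 (step 7): P = [1, 3] / [2] / [4] / [5] / [6] / [8];  Q = [1, 7] / [2] / [3] / [4] / [5] / [6]
  Insert 7 (step 8): P = [1, 3, 7] / [2] / [4] / [5] / [6] / [8];  Q = [1, 7, 8] / [2] / [3] / [4] / [5] / [6]
  Insert 9 (step 9): P = [1, 3, 7, 9] / [2] / [4] / [5] / [6] / [8];  Q = [1, 7, 8, 9] / [2] / [3] / [4] / [5] / [6]
Final shape: (4, 1, 1, 1, 1, 1).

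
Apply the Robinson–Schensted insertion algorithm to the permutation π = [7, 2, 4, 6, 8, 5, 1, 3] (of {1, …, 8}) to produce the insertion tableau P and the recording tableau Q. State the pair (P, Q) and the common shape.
P = [1, 3, 5, 8] / [2, 4] / [6] / [7];  Q = [1, 3, 4, 5] / [2, 8] / [6] / [7];  common shape = (4, 2, 1, 1)

Row-insert the values π_1, π_2, … into P one at a time, bumping the leftmost entry strictly greater than the inserted value down to the next row. The recording tableau Q records, in position (i, j), the step at which that cell was added to P.
  Insert 7 (step 1): P = [7];  Q = [1]
  Insert 2 (step 2): P = [2] / [7];  Q = [1] / [2]
  Insert 4 (step 3): P = [2, 4] / [7];  Q = [1, 3] / [2]
  Insert 6 (step 4): P = [2, 4, 6] / [7];  Q = [1, 3, 4] / [2]
  Insert 8 (step 5): P = [2, 4, 6, 8] / [7];  Q = [1, 3, 4, 5] / [2]
  Insert 5 (step 6): P = [2, 4, 5, 8] / [6] / [7];  Q = [1, 3, 4, 5] / [2] / [6]
  Insert 1 (step 7): P = [1, 4, 5, 8] / [2] / [6] / [7];  Q = [1, 3, 4, 5] / [2] / [6] / [7]
  Insert 3 (step 8): P = [1, 3, 5, 8] / [2, 4] / [6] / [7];  Q = [1, 3, 4, 5] / [2, 8] / [6] / [7]
Final shape: (4, 2, 1, 1).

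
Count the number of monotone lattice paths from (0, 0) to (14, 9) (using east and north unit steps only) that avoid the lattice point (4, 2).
Number of paths = 525470

Total paths from (0, 0) to (14, 9): C(23, 14) = 817190. Paths through (4, 2): (paths (0, 0) → (4, 2)) × (paths (4, 2) → (14, 9)) = C(6, 4) · C(17, 10) = 15 · 19448 = 291720. Avoidance count = 817190 − 291720 = 525470.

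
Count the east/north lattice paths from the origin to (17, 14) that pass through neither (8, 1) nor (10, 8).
Number of paths = 186173001

Inclusion–exclusion. Total paths: C(31, 17) = 265182525. Through P₁: C(9, 8)·C(22, 9) = 4476780. Through P₂: C(18, 10)·C(13, 7) = 75088728. Since P₁ is strictly southwest of P₂, a monotone path through both must visit P₁ then P₂; paths through both = C(9, 8)·C(9, 2)·C(13, 7) = 555984. Avoid both = 265182525 − 4476780 − 75088728 + 555984 = 186173001.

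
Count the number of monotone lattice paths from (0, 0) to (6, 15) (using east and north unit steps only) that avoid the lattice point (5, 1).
Number of paths = 54174

Total paths from (0, 0) to (6, 15): C(21, 6) = 54264. Paths through (5, 1): (paths (0, 0) → (5, 1)) × (paths (5, 1) → (6, 15)) = C(6, 5) · C(15, 1) = 6 · 15 = 90. Avoidance count = 54264 − 90 = 54174.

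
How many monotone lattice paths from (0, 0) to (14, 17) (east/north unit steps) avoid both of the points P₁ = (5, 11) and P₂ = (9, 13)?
Number of paths = 188901285

Inclusion–exclusion. Total paths: C(31, 14) = 265182525. Through P₁: C(16, 5)·C(15, 9) = 21861840. Through P₂: C(22, 9)·C(9, 5) = 62674920. Since P₁ is strictly southwest of P₂, a monotone path through both must visit P₁ then P₂; paths through both = C(16, 5)·C(6, 4)·C(9, 5) = 8255520. Avoid both = 265182525 − 21861840 − 62674920 + 8255520 = 188901285.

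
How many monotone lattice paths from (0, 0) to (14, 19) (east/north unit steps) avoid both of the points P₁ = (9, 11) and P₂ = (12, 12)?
Number of paths = 529481304

Inclusion–exclusion. Total paths: C(33, 14) = 818809200. Through P₁: C(20, 9)·C(13, 5) = 216164520. Through P₂: C(24, 12)·C(9, 2) = 97349616. Since P₁ is strictly southwest of P₂, a monotone path through both must visit P₁ then P₂; paths through both = C(20, 9)·C(4, 3)·C(9, 2) = 24186240. Avoid both = 818809200 − 216164520 − 97349616 + 24186240 = 529481304.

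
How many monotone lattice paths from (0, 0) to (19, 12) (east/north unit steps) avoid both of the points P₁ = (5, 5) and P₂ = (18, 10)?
Number of paths = 78926043

Inclusion–exclusion. Total paths: C(31, 19) = 141120525. Through P₁: C(10, 5)·C(21, 14) = 29302560. Through P₂: C(28, 18)·C(3, 1) = 39369330. Since P₁ is strictly southwest of P₂, a monotone path through both must visit P₁ then P₂; paths through both = C(10, 5)·C(18, 13)·C(3, 1) = 6477408. Avoid both = 141120525 − 29302560 − 39369330 + 6477408 = 78926043.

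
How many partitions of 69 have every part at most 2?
p(69, parts ≤ 2) = 35

Use the recurrence p(n, m) = p(n, m−1) + p(n−m, m): either the largest part is < m (count p(n, m−1)) or the largest part is exactly m (remove one copy of m, count p(n−m, m)). With p(0, ·) = 1 this gives p(69, parts ≤ 2) = 35. (By conjugating Young diagrams, this also counts partitions of 69 into at most 2 parts.)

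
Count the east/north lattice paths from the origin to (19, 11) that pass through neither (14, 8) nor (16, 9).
Number of paths = 25883530

Inclusion–exclusion. Total paths: C(30, 19) = 54627300. Through P₁: C(22, 14)·C(8, 5) = 17907120. Through P₂: C(25, 16)·C(5, 3) = 20429750. Since P₁ is strictly southwest of P₂, a monotone path through both must visit P₁ then P₂; paths through both = C(22, 14)·C(3, 2)·C(5, 3) = 9593100. Avoid both = 54627300 − 17907120 − 20429750 + 9593100 = 25883530.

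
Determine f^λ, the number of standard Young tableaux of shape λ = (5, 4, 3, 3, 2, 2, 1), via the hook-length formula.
# SYT of shape (5, 4, 3, 3, 2, 2, 1) = 134368000

Hook-length formula: f^λ = n! / Π hook(c), product over all cells c of the Young diagram. For λ = (5, 4, 3, 3, 2, 2, 1), n = 20 boxes. Hook lengths by row (left-to-right, top-to-bottom): [11, 9, 6, 3, 1]; [9, 7, 4, 1]; [7, 5, 2]; [6, 4, 1]; [4, 2]; [3, 1]; [1]. Product of hooks = 18106260480. So f^λ = 20! / 18106260480 = 2432902008176640000 / 18106260480 = 134368000.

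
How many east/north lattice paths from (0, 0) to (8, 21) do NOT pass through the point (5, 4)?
Number of paths = 4148505

Total paths from (0, 0) to (8, 21): C(29, 8) = 4292145. Paths through (5, 4): (paths (0, 0) → (5, 4)) × (paths (5, 4) → (8, 21)) = C(9, 5) · C(20, 3) = 126 · 1140 = 143640. Avoidance count = 4292145 − 143640 = 4148505.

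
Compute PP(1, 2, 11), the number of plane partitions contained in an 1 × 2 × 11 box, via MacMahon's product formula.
PP(1, 2, 11) = 78

Evaluate the triple product over i = 1..1, j = 1..2, k = 1..11. The factors are (2/1) · (3/2) · (4/3) · (5/4) · (6/5) · (7/6) · (8/7) · (9/8) · … (22 factors total). The numerators and denominators telescope so the product is an integer; carrying out the multiplication exactly gives PP(1, 2, 11) = 78.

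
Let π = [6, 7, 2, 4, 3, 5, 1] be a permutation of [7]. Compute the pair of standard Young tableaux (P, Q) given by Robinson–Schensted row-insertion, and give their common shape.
P = [1, 3, 5] / [2, 7] / [4] / [6];  Q = [1, 2, 6] / [3, 4] / [5] / [7];  common shape = (3, 2, 1, 1)

Row-insert the values π_1, π_2, … into P one at a time, bumping the leftmost entry strictly greater than the inserted value down to the next row. The recording tableau Q records, in position (i, j), the step at which that cell was added to P.
  Insert 6 (step 1): P = [6];  Q = [1]
  Insert 7 (step 2): P = [6, 7];  Q = [1, 2]
  Insert 2 (step 3): P = [2, 7] / [6];  Q = [1, 2] / [3]
  Insert 4 (step 4): P = [2, 4] / [6, 7];  Q = [1, 2] / [3, 4]
  Insert 3 (step 5): P = [2, 3] / [4, 7] / [6];  Q = [1, 2] / [3, 4] / [5]
  Insert 5 (step 6): P = [2, 3, 5] / [4, 7] / [6];  Q = [1, 2, 6] / [3, 4] / [5]
  Insert 1 (step 7): P = [1, 3, 5] / [2, 7] / [4] / [6];  Q = [1, 2, 6] / [3, 4] / [5] / [7]
Final shape: (3, 2, 1, 1).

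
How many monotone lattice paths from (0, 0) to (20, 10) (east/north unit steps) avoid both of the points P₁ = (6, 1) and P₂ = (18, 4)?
Number of paths = 24209045

Inclusion–exclusion. Total paths: C(30, 20) = 30045015. Through P₁: C(7, 6)·C(23, 14) = 5720330. Through P₂: C(22, 18)·C(8, 2) = 204820. Since P₁ is strictly southwest of P₂, a monotone path through both must visit P₁ then P₂; paths through both = C(7, 6)·C(15, 12)·C(8, 2) = 89180. Avoid both = 30045015 − 5720330 − 204820 + 89180 = 24209045.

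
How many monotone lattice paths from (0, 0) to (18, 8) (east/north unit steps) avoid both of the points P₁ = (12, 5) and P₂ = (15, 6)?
Number of paths = 747363

Inclusion–exclusion. Total paths: C(26, 18) = 1562275. Through P₁: C(17, 12)·C(9, 6) = 519792. Through P₂: C(21, 15)·C(5, 3) = 542640. Since P₁ is strictly southwest of P₂, a monotone path through both must visit P₁ then P₂; paths through both = C(17, 12)·C(4, 3)·C(5, 3) = 247520. Avoid both = 1562275 − 519792 − 542640 + 247520 = 747363.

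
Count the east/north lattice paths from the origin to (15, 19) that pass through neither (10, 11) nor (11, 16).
Number of paths = 1019766063

Inclusion–exclusion. Total paths: C(34, 15) = 1855967520. Through P₁: C(21, 10)·C(13, 5) = 453945492. Through P₂: C(27, 11)·C(7, 4) = 456326325. Since P₁ is strictly southwest of P₂, a monotone path through both must visit P₁ then P₂; paths through both = C(21, 10)·C(6, 1)·C(7, 4) = 74070360. Avoid both = 1855967520 − 453945492 − 456326325 + 74070360 = 1019766063.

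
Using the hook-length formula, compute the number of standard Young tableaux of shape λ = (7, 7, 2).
# SYT of shape (7, 7, 2) = 30030

Hook-length formula: f^λ = n! / Π hook(c), product over all cells c of the Young diagram. For λ = (7, 7, 2), n = 16 boxes. Hook lengths by row (left-to-right, top-to-bottom): [9, 8, 6, 5, 4, 3, 2]; [8, 7, 5, 4, 3, 2, 1]; [2, 1]. Product of hooks = 696729600. So f^λ = 16! / 696729600 = 20922789888000 / 696729600 = 30030.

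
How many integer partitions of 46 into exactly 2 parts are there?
p(46, 2 parts) = 23

Partitions of n into exactly k parts are in bijection with partitions of n − k into at most k parts (subtract 1 from each part). So p(46, exactly 2) = p(44, parts ≤ 2). Computing via the recurrence p(m, j) = p(m, j−1) + p(m−j, j) gives 23.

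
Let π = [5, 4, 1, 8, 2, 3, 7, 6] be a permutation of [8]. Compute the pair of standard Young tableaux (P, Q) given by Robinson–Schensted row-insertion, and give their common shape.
P = [1, 2, 3, 6] / [4, 7] / [5, 8];  Q = [1, 4, 6, 7] / [2, 5] / [3, 8];  common shape = (4, 2, 2)

Row-insert the values π_1, π_2, … into P one at a time, bumping the leftmost entry strictly greater than the inserted value down to the next row. The recording tableau Q records, in position (i, j), the step at which that cell was added to P.
  Insert 5 (step 1): P = [5];  Q = [1]
  Insert 4 (step 2): P = [4] / [5];  Q = [1] / [2]
  Insert 1 (step 3): P = [1] / [4] / [5];  Q = [1] / [2] / [3]
  Insert 8 (step 4): P = [1, 8] / [4] / [5];  Q = [1, 4] / [2] / [3]
  Insert 2 (step 5): P = [1, 2] / [4, 8] / [5];  Q = [1, 4] / [2, 5] / [3]
  Insert 3 (step 6): P = [1, 2, 3] / [4, 8] / [5];  Q = [1, 4, 6] / [2, 5] / [3]
  Insert 7 (step 7): P = [1, 2, 3, 7] / [4, 8] / [5];  Q = [1, 4, 6, 7] / [2, 5] / [3]
  Insert 6 (step 8): P = [1, 2, 3, 6] / [4, 7] / [5, 8];  Q = [1, 4, 6, 7] / [2, 5] / [3, 8]
Final shape: (4, 2, 2).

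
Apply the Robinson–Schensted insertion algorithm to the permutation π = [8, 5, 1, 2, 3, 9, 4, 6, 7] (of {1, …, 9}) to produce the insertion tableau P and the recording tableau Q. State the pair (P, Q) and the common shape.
P = [1, 2, 3, 4, 6, 7] / [5, 9] / [8];  Q = [1, 4, 5, 6, 8, 9] / [2, 7] / [3];  common shape = (6, 2, 1)

Row-insert the values π_1, π_2, … into P one at a time, bumping the leftmost entry strictly greater than the inserted value down to the next row. The recording tableau Q records, in position (i, j), the step at which that cell was added to P.
  Insert 8 (step 1): P = [8];  Q = [1]
  Insert 5 (step 2): P = [5] / [8];  Q = [1] / [2]
  Insert 1 (step 3): P = [1] / [5] / [8];  Q = [1] / [2] / [3]
  Insert 2 (step 4): P = [1, 2] / [5] / [8];  Q = [1, 4] / [2] / [3]
  Insert 3 (step 5): P = [1, 2, 3] / [5] / [8];  Q = [1, 4, 5] / [2] / [3]
  Insert 9 (step 6): P = [1, 2, 3, 9] / [5] / [8];  Q = [1, 4, 5, 6] / [2] / [3]
  Insert 4 (step 7): P = [1, 2, 3, 4] / [5, 9] / [8];  Q = [1, 4, 5, 6] / [2, 7] / [3]
  Insert 6 (step 8): P = [1, 2, 3, 4, 6] / [5, 9] / [8];  Q = [1, 4, 5, 6, 8] / [2, 7] / [3]
  Insert 7 (step 9): P = [1, 2, 3, 4, 6, 7] / [5, 9] / [8];  Q = [1, 4, 5, 6, 8, 9] / [2, 7] / [3]
Final shape: (6, 2, 1).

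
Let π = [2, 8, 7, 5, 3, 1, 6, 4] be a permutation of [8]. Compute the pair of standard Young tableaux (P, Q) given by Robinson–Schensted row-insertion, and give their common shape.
P = [1, 3, 4] / [2, 6] / [5] / [7] / [8];  Q = [1, 2, 7] / [3, 8] / [4] / [5] / [6];  common shape = (3, 2, 1, 1, 1)

Row-insert the values π_1, π_2, … into P one at a time, bumping the leftmost entry strictly greater than the inserted value down to the next row. The recording tableau Q records, in position (i, j), the step at which that cell was added to P.
  Insert 2 (step 1): P = [2];  Q = [1]
  Insert 8 (step 2): P = [2, 8];  Q = [1, 2]
  Insert 7 (step 3): P = [2, 7] / [8];  Q = [1, 2] / [3]
  Insert 5 (step 4): P = [2, 5] / [7] / [8];  Q = [1, 2] / [3] / [4]
  Insert 3 (step 5): P = [2, 3] / [5] / [7] / [8];  Q = [1, 2] / [3] / [4] / [5]
  Insert 1 (step 6): P = [1, 3] / [2] / [5] / [7] / [8];  Q = [1, 2] / [3] / [4] / [5] / [6]
  Insert 6 (step 7): P = [1, 3, 6] / [2] / [5] / [7] / [8];  Q = [1, 2, 7] / [3] / [4] / [5] / [6]
  Insert 4 (step 8): P = [1, 3, 4] / [2, 6] / [5] / [7] / [8];  Q = [1, 2, 7] / [3, 8] / [4] / [5] / [6]
Final shape: (3, 2, 1, 1, 1).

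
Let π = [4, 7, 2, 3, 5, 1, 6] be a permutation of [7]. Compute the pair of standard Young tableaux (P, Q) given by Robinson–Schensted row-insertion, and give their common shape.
P = [1, 3, 5, 6] / [2, 7] / [4];  Q = [1, 2, 5, 7] / [3, 4] / [6];  common shape = (4, 2, 1)

Row-insert the values π_1, π_2, … into P one at a time, bumping the leftmost entry strictly greater than the inserted value down to the next row. The recording tableau Q records, in position (i, j), the step at which that cell was added to P.
  Insert 4 (step 1): P = [4];  Q = [1]
  Insert 7 (step 2): P = [4, 7];  Q = [1, 2]
  Insert 2 (step 3): P = [2, 7] / [4];  Q = [1, 2] / [3]
  Insert 3 (step 4): P = [2, 3] / [4, 7];  Q = [1, 2] / [3, 4]
  Insert 5 (step 5): P = [2, 3, 5] / [4, 7];  Q = [1, 2, 5] / [3, 4]
  Insert 1 (step 6): P = [1, 3, 5] / [2, 7] / [4];  Q = [1, 2, 5] / [3, 4] / [6]
  Insert 6 (step 7): P = [1, 3, 5, 6] / [2, 7] / [4];  Q = [1, 2, 5, 7] / [3, 4] / [6]
Final shape: (4, 2, 1).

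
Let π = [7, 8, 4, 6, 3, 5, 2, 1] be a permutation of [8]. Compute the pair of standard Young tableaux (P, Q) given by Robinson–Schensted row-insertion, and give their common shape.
P = [1, 5] / [2, 6] / [3, 8] / [4] / [7];  Q = [1, 2] / [3, 4] / [5, 6] / [7] / [8];  common shape = (2, 2, 2, 1, 1)

Row-insert the values π_1, π_2, … into P one at a time, bumping the leftmost entry strictly greater than the inserted value down to the next row. The recording tableau Q records, in position (i, j), the step at which that cell was added to P.
  Insert 7 (step 1): P = [7];  Q = [1]
  Insert 8 (step 2): P = [7, 8];  Q = [1, 2]
  Insert 4 (step 3): P = [4, 8] / [7];  Q = [1, 2] / [3]
  Insert 6 (step 4): P = [4, 6] / [7, 8];  Q = [1, 2] / [3, 4]
  Insert 3 (step 5): P = [3, 6] / [4, 8] / [7];  Q = [1, 2] / [3, 4] / [5]
  Insert 5 (step 6): P = [3, 5] / [4, 6] / [7, 8];  Q = [1, 2] / [3, 4] / [5, 6]
  Insert 2 (step 7): P = [2, 5] / [3, 6] / [4, 8] / [7];  Q = [1, 2] / [3, 4] / [5, 6] / [7]
  Insert 1 (step 8): P = [1, 5] / [2, 6] / [3, 8] / [4] / [7];  Q = [1, 2] / [3, 4] / [5, 6] / [7] / [8]
Final shape: (2, 2, 2, 1, 1).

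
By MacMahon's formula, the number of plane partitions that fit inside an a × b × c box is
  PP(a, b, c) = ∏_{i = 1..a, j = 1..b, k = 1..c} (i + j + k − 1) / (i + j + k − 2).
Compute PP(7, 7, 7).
PP(7, 7, 7) = 39405996318420160

Evaluate the triple product over i = 1..7, j = 1..7, k = 1..7. The factors are (2/1) · (3/2) · (4/3) · (5/4) · (6/5) · (7/6) · (8/7) · (3/2) · … (343 factors total). The numerators and denominators telescope so the product is an integer; carrying out the multiplication exactly gives PP(7, 7, 7) = 39405996318420160.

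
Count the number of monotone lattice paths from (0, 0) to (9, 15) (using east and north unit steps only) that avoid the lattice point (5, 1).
Number of paths = 1289144

Total paths from (0, 0) to (9, 15): C(24, 9) = 1307504. Paths through (5, 1): (paths (0, 0) → (5, 1)) × (paths (5, 1) → (9, 15)) = C(6, 5) · C(18, 4) = 6 · 3060 = 18360. Avoidance count = 1307504 − 18360 = 1289144.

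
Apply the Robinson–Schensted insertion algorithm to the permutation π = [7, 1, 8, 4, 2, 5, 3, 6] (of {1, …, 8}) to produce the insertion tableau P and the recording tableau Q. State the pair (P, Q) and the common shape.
P = [1, 2, 3, 6] / [4, 5] / [7, 8];  Q = [1, 3, 6, 8] / [2, 4] / [5, 7];  common shape = (4, 2, 2)

Row-insert the values π_1, π_2, … into P one at a time, bumping the leftmost entry strictly greater than the inserted value down to the next row. The recording tableau Q records, in position (i, j), the step at which that cell was added to P.
  Insert 7 (step 1): P = [7];  Q = [1]
  Insert 1 (step 2): P = [1] / [7];  Q = [1] / [2]
  Insert 8 (step 3): P = [1, 8] / [7];  Q = [1, 3] / [2]
  Insert 4 (step 4): P = [1, 4] / [7, 8];  Q = [1, 3] / [2, 4]
  Insert 2 (step 5): P = [1, 2] / [4, 8] / [7];  Q = [1, 3] / [2, 4] / [5]
  Insert 5 (step 6): P = [1, 2, 5] / [4, 8] / [7];  Q = [1, 3, 6] / [2, 4] / [5]
  Insert 3 (step 7): P = [1, 2, 3] / [4, 5] / [7, 8];  Q = [1, 3, 6] / [2, 4] / [5, 7]
  Insert 6 (step 8): P = [1, 2, 3, 6] / [4, 5] / [7, 8];  Q = [1, 3, 6, 8] / [2, 4] / [5, 7]
Final shape: (4, 2, 2).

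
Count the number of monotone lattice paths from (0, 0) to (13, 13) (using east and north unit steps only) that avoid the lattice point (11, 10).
Number of paths = 6873440

Total paths from (0, 0) to (13, 13): C(26, 13) = 10400600. Paths through (11, 10): (paths (0, 0) → (11, 10)) × (paths (11, 10) → (13, 13)) = C(21, 11) · C(5, 2) = 352716 · 10 = 3527160. Avoidance count = 10400600 − 3527160 = 6873440.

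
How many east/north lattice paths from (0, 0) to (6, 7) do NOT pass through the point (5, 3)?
Number of paths = 1436

Total paths from (0, 0) to (6, 7): C(13, 6) = 1716. Paths through (5, 3): (paths (0, 0) → (5, 3)) × (paths (5, 3) → (6, 7)) = C(8, 5) · C(5, 1) = 56 · 5 = 280. Avoidance count = 1716 − 280 = 1436.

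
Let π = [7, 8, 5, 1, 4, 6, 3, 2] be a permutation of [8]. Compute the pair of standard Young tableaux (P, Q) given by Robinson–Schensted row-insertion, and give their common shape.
P = [1, 2, 6] / [3, 8] / [4] / [5] / [7];  Q = [1, 2, 6] / [3, 5] / [4] / [7] / [8];  common shape = (3, 2, 1, 1, 1)

Row-insert the values π_1, π_2, … into P one at a time, bumping the leftmost entry strictly greater than the inserted value down to the next row. The recording tableau Q records, in position (i, j), the step at which that cell was added to P.
  Insert 7 (step 1): P = [7];  Q = [1]
  Insert 8 (step 2): P = [7, 8];  Q = [1, 2]
  Insert 5 (step 3): P = [5, 8] / [7];  Q = [1, 2] / [3]
  Insert 1 (step 4): P = [1, 8] / [5] / [7];  Q = [1, 2] / [3] / [4]
  Insert 4 (step 5): P = [1, 4] / [5, 8] / [7];  Q = [1, 2] / [3, 5] / [4]
  Insert 6 (step 6): P = [1, 4, 6] / [5, 8] / [7];  Q = [1, 2, 6] / [3, 5] / [4]
  Insert 3 (step 7): P = [1, 3, 6] / [4, 8] / [5] / [7];  Q = [1, 2, 6] / [3, 5] / [4] / [7]
  Insert 2 (step 8): P = [1, 2, 6] / [3, 8] / [4] / [5] / [7];  Q = [1, 2, 6] / [3, 5] / [4] / [7] / [8]
Final shape: (3, 2, 1, 1, 1).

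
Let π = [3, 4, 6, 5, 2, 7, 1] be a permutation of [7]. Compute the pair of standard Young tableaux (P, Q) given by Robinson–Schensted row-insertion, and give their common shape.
P = [1, 4, 5, 7] / [2] / [3] / [6];  Q = [1, 2, 3, 6] / [4] / [5] / [7];  common shape = (4, 1, 1, 1)

Row-insert the values π_1, π_2, … into P one at a time, bumping the leftmost entry strictly greater than the inserted value down to the next row. The recording tableau Q records, in position (i, j), the step at which that cell was added to P.
  Insert 3 (step 1): P = [3];  Q = [1]
  Insert 4 (step 2): P = [3, 4];  Q = [1, 2]
  Insert 6 (step 3): P = [3, 4, 6];  Q = [1, 2, 3]
  Insert 5 (step 4): P = [3, 4, 5] / [6];  Q = [1, 2, 3] / [4]
  Insert 2 (step 5): P = [2, 4, 5] / [3] / [6];  Q = [1, 2, 3] / [4] / [5]
  Insert 7 (step 6): P = [2, 4, 5, 7] / [3] / [6];  Q = [1, 2, 3, 6] / [4] / [5]
  Insert 1 (step 7): P = [1, 4, 5, 7] / [2] / [3] / [6];  Q = [1, 2, 3, 6] / [4] / [5] / [7]
Final shape: (4, 1, 1, 1).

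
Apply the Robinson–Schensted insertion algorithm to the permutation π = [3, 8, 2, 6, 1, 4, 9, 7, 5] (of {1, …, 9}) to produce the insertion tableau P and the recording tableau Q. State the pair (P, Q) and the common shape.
P = [1, 4, 5] / [2, 6, 7] / [3, 8, 9];  Q = [1, 2, 7] / [3, 4, 8] / [5, 6, 9];  common shape = (3, 3, 3)

Row-insert the values π_1, π_2, … into P one at a time, bumping the leftmost entry strictly greater than the inserted value down to the next row. The recording tableau Q records, in position (i, j), the step at which that cell was added to P.
  Insert 3 (step 1): P = [3];  Q = [1]
  Insert 8 (step 2): P = [3, 8];  Q = [1, 2]
  Insert 2 (step 3): P = [2, 8] / [3];  Q = [1, 2] / [3]
  Insert 6 (step 4): P = [2, 6] / [3, 8];  Q = [1, 2] / [3, 4]
  Insert 1 (step 5): P = [1, 6] / [2, 8] / [3];  Q = [1, 2] / [3, 4] / [5]
  Insert 4 (step 6): P = [1, 4] / [2, 6] / [3, 8];  Q = [1, 2] / [3, 4] / [5, 6]
  Insert 9 (step 7): P = [1, 4, 9] / [2, 6] / [3, 8];  Q = [1, 2, 7] / [3, 4] / [5, 6]
  Insert 7 (step 8): P = [1, 4, 7] / [2, 6, 9] / [3, 8];  Q = [1, 2, 7] / [3, 4, 8] / [5, 6]
  Insert 5 (step 9): P = [1, 4, 5] / [2, 6, 7] / [3, 8, 9];  Q = [1, 2, 7] / [3, 4, 8] / [5, 6, 9]
Final shape: (3, 3, 3).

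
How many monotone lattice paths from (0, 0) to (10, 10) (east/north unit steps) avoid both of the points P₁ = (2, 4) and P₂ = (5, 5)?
Number of paths = 91327

Inclusion–exclusion. Total paths: C(20, 10) = 184756. Through P₁: C(6, 2)·C(14, 8) = 45045. Through P₂: C(10, 5)·C(10, 5) = 63504. Since P₁ is strictly southwest of P₂, a monotone path through both must visit P₁ then P₂; paths through both = C(6, 2)·C(4, 3)·C(10, 5) = 15120. Avoid both = 184756 − 45045 − 63504 + 15120 = 91327.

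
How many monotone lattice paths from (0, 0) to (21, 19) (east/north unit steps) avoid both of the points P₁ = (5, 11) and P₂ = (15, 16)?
Number of paths = 103926331428

Inclusion–exclusion. Total paths: C(40, 21) = 131282408400. Through P₁: C(16, 5)·C(24, 16) = 3212537328. Through P₂: C(31, 15)·C(9, 6) = 25245376380. Since P₁ is strictly southwest of P₂, a monotone path through both must visit P₁ then P₂; paths through both = C(16, 5)·C(15, 10)·C(9, 6) = 1101836736. Avoid both = 131282408400 − 3212537328 − 25245376380 + 1101836736 = 103926331428.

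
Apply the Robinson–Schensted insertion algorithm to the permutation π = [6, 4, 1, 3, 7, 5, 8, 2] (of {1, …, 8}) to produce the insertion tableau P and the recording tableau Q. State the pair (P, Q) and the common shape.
P = [1, 2, 5, 8] / [3, 7] / [4] / [6];  Q = [1, 4, 5, 7] / [2, 6] / [3] / [8];  common shape = (4, 2, 1, 1)

Row-insert the values π_1, π_2, … into P one at a time, bumping the leftmost entry strictly greater than the inserted value down to the next row. The recording tableau Q records, in position (i, j), the step at which that cell was added to P.
  Insert 6 (step 1): P = [6];  Q = [1]
  Insert 4 (step 2): P = [4] / [6];  Q = [1] / [2]
  Insert 1 (step 3): P = [1] / [4] / [6];  Q = [1] / [2] / [3]
  Insert 3 (step 4): P = [1, 3] / [4] / [6];  Q = [1, 4] / [2] / [3]
  Insert 7 (step 5): P = [1, 3, 7] / [4] / [6];  Q = [1, 4, 5] / [2] / [3]
  Insert 5 (step 6): P = [1, 3, 5] / [4, 7] / [6];  Q = [1, 4, 5] / [2, 6] / [3]
  Insert 8 (step 7): P = [1, 3, 5, 8] / [4, 7] / [6];  Q = [1, 4, 5, 7] / [2, 6] / [3]
  Insert 2 (step 8): P = [1, 2, 5, 8] / [3, 7] / [4] / [6];  Q = [1, 4, 5, 7] / [2, 6] / [3] / [8]
Final shape: (4, 2, 1, 1).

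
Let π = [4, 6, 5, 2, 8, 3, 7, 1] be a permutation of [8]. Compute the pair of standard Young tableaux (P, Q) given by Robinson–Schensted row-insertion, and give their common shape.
P = [1, 3, 7] / [2, 5, 8] / [4] / [6];  Q = [1, 2, 5] / [3, 6, 7] / [4] / [8];  common shape = (3, 3, 1, 1)

Row-insert the values π_1, π_2, … into P one at a time, bumping the leftmost entry strictly greater than the inserted value down to the next row. The recording tableau Q records, in position (i, j), the step at which that cell was added to P.
  Insert 4 (step 1): P = [4];  Q = [1]
  Insert 6 (step 2): P = [4, 6];  Q = [1, 2]
  Insert 5 (step 3): P = [4, 5] / [6];  Q = [1, 2] / [3]
  Insert 2 (step 4): P = [2, 5] / [4] / [6];  Q = [1, 2] / [3] / [4]
  Insert 8 (step 5): P = [2, 5, 8] / [4] / [6];  Q = [1, 2, 5] / [3] / [4]
  Insert 3 (step 6): P = [2, 3, 8] / [4, 5] / [6];  Q = [1, 2, 5] / [3, 6] / [4]
  Insert 7 (step 7): P = [2, 3, 7] / [4, 5, 8] / [6];  Q = [1, 2, 5] / [3, 6, 7] / [4]
  Insert 1 (step 8): P = [1, 3, 7] / [2, 5, 8] / [4] / [6];  Q = [1, 2, 5] / [3, 6, 7] / [4] / [8]
Final shape: (3, 3, 1, 1).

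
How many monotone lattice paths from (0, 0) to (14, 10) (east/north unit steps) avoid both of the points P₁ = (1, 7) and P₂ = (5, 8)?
Number of paths = 1888191

Inclusion–exclusion. Total paths: C(24, 14) = 1961256. Through P₁: C(8, 1)·C(16, 13) = 4480. Through P₂: C(13, 5)·C(11, 9) = 70785. Since P₁ is strictly southwest of P₂, a monotone path through both must visit P₁ then P₂; paths through both = C(8, 1)·C(5, 4)·C(11, 9) = 2200. Avoid both = 1961256 − 4480 − 70785 + 2200 = 1888191.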